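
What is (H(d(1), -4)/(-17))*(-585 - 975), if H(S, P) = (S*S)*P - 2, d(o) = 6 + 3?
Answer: -508560/17 ≈ -29915.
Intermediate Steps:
d(o) = 9
H(S, P) = -2 + P*S**2 (H(S, P) = S**2*P - 2 = P*S**2 - 2 = -2 + P*S**2)
(H(d(1), -4)/(-17))*(-585 - 975) = ((-2 - 4*9**2)/(-17))*(-585 - 975) = ((-2 - 4*81)*(-1/17))*(-1560) = ((-2 - 324)*(-1/17))*(-1560) = -326*(-1/17)*(-1560) = (326/17)*(-1560) = -508560/17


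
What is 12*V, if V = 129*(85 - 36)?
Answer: 75852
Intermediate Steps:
V = 6321 (V = 129*49 = 6321)
12*V = 12*6321 = 75852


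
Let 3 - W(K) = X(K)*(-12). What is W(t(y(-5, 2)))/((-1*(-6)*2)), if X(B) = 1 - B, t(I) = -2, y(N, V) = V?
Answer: 13/4 ≈ 3.2500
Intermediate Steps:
W(K) = 15 - 12*K (W(K) = 3 - (1 - K)*(-12) = 3 - (-12 + 12*K) = 3 + (12 - 12*K) = 15 - 12*K)
W(t(y(-5, 2)))/((-1*(-6)*2)) = (15 - 12*(-2))/((-1*(-6)*2)) = (15 + 24)/((6*2)) = 39/12 = 39*(1/12) = 13/4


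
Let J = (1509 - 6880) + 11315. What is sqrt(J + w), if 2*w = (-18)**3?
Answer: 2*sqrt(757) ≈ 55.027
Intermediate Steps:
w = -2916 (w = (1/2)*(-18)**3 = (1/2)*(-5832) = -2916)
J = 5944 (J = -5371 + 11315 = 5944)
sqrt(J + w) = sqrt(5944 - 2916) = sqrt(3028) = 2*sqrt(757)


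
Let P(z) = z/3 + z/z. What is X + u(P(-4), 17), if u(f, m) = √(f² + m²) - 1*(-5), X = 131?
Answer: 136 + √2602/3 ≈ 153.00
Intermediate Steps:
P(z) = 1 + z/3 (P(z) = z*(⅓) + 1 = z/3 + 1 = 1 + z/3)
u(f, m) = 5 + √(f² + m²) (u(f, m) = √(f² + m²) + 5 = 5 + √(f² + m²))
X + u(P(-4), 17) = 131 + (5 + √((1 + (⅓)*(-4))² + 17²)) = 131 + (5 + √((1 - 4/3)² + 289)) = 131 + (5 + √((-⅓)² + 289)) = 131 + (5 + √(⅑ + 289)) = 131 + (5 + √(2602/9)) = 131 + (5 + √2602/3) = 136 + √2602/3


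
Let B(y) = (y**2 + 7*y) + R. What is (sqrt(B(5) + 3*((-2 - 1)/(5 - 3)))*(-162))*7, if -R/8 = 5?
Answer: -567*sqrt(62) ≈ -4464.6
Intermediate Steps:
R = -40 (R = -8*5 = -40)
B(y) = -40 + y**2 + 7*y (B(y) = (y**2 + 7*y) - 40 = -40 + y**2 + 7*y)
(sqrt(B(5) + 3*((-2 - 1)/(5 - 3)))*(-162))*7 = (sqrt((-40 + 5**2 + 7*5) + 3*((-2 - 1)/(5 - 3)))*(-162))*7 = (sqrt((-40 + 25 + 35) + 3*(-3/2))*(-162))*7 = (sqrt(20 + 3*(-3*1/2))*(-162))*7 = (sqrt(20 + 3*(-3/2))*(-162))*7 = (sqrt(20 - 9/2)*(-162))*7 = (sqrt(31/2)*(-162))*7 = ((sqrt(62)/2)*(-162))*7 = -81*sqrt(62)*7 = -567*sqrt(62)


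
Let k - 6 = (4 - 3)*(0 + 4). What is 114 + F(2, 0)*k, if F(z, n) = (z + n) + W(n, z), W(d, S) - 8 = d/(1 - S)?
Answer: 214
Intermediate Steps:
W(d, S) = 8 + d/(1 - S)
F(z, n) = n + z + (-8 - n + 8*z)/(-1 + z) (F(z, n) = (z + n) + (-8 - n + 8*z)/(-1 + z) = (n + z) + (-8 - n + 8*z)/(-1 + z) = n + z + (-8 - n + 8*z)/(-1 + z))
k = 10 (k = 6 + (4 - 3)*(0 + 4) = 6 + 1*4 = 6 + 4 = 10)
114 + F(2, 0)*k = 114 + ((-8 - 1*0 + 8*2 + (-1 + 2)*(0 + 2))/(-1 + 2))*10 = 114 + ((-8 + 0 + 16 + 1*2)/1)*10 = 114 + (1*(-8 + 0 + 16 + 2))*10 = 114 + (1*10)*10 = 114 + 10*10 = 114 + 100 = 214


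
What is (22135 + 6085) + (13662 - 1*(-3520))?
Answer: 45402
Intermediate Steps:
(22135 + 6085) + (13662 - 1*(-3520)) = 28220 + (13662 + 3520) = 28220 + 17182 = 45402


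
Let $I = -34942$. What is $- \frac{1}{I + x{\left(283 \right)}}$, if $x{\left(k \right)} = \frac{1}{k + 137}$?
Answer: $\frac{420}{14675639} \approx 2.8619 \cdot 10^{-5}$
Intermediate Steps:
$x{\left(k \right)} = \frac{1}{137 + k}$
$- \frac{1}{I + x{\left(283 \right)}} = - \frac{1}{-34942 + \frac{1}{137 + 283}} = - \frac{1}{-34942 + \frac{1}{420}} = - \frac{1}{- \frac{14675639}{420}} = \left(-1\right) \left(- \frac{420}{14675639}\right) = \frac{420}{14675639}$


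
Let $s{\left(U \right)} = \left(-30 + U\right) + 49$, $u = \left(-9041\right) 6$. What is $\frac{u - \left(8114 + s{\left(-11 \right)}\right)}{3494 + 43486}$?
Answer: $- \frac{15592}{11745} \approx -1.3275$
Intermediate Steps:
$u = -54246$
$s{\left(U \right)} = 19 + U$
$\frac{u - \left(8114 + s{\left(-11 \right)}\right)}{3494 + 43486} = \frac{-54246 - 8122}{3494 + 43486} = \frac{-54246 - 8122}{46980} = \left(-54246 - 8122\right) \frac{1}{46980} = \left(-62368\right) \frac{1}{46980} = - \frac{15592}{11745}$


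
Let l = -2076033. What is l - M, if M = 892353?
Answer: -2968386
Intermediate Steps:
l - M = -2076033 - 1*892353 = -2076033 - 892353 = -2968386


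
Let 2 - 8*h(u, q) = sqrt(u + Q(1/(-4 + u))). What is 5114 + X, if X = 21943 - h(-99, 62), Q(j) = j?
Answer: 108227/4 + I*sqrt(1050394)/824 ≈ 27057.0 + 1.2438*I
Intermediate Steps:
h(u, q) = 1/4 - sqrt(u + 1/(-4 + u))/8
X = 87771/4 + I*sqrt(1050394)/824 (X = 21943 - (1/4 - sqrt(1 - 99*(-4 - 99))*(I*sqrt(103)/103)/8) = 21943 - (1/4 - sqrt(1 - 99*(-103))*(I*sqrt(103)/103)/8) = 21943 - (1/4 - I*sqrt(103)*sqrt(1 + 10197)/103/8) = 21943 - (1/4 - I*sqrt(1050394)/103/8) = 21943 - (1/4 - I*sqrt(1050394)/824) = 21943 + (-1/4 + I*sqrt(1050394)/824) = 87771/4 + I*sqrt(1050394)/824 ≈ 21943.0 + 1.2438*I)
5114 + X = 5114 + (87771/4 + I*sqrt(1050394)/824) = 108227/4 + I*sqrt(1050394)/824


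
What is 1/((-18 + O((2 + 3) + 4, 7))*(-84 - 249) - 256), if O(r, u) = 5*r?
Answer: -1/9247 ≈ -0.00010814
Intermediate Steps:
1/((-18 + O((2 + 3) + 4, 7))*(-84 - 249) - 256) = 1/((-18 + 5*((2 + 3) + 4))*(-84 - 249) - 256) = 1/((-18 + 5*(5 + 4))*(-333) - 256) = 1/((-18 + 5*9)*(-333) - 256) = 1/((-18 + 45)*(-333) - 256) = 1/(27*(-333) - 256) = 1/(-8991 - 256) = 1/(-9247) = -1/9247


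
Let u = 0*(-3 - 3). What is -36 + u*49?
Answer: -36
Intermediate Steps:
u = 0 (u = 0*(-6) = 0)
-36 + u*49 = -36 + 0*49 = -36 + 0 = -36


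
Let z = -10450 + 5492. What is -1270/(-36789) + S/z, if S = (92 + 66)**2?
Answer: -456051968/91199931 ≈ -5.0006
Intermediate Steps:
S = 24964 (S = 158**2 = 24964)
z = -4958
-1270/(-36789) + S/z = -1270/(-36789) + 24964/(-4958) = -1270*(-1/36789) + 24964*(-1/4958) = 1270/36789 - 12482/2479 = -456051968/91199931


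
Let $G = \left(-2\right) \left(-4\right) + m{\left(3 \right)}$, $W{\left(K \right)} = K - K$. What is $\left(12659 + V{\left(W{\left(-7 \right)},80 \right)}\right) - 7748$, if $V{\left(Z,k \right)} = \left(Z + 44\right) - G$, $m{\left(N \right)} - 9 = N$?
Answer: $4935$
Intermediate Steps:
$W{\left(K \right)} = 0$
$m{\left(N \right)} = 9 + N$
$G = 20$ ($G = \left(-2\right) \left(-4\right) + \left(9 + 3\right) = 8 + 12 = 20$)
$V{\left(Z,k \right)} = 24 + Z$ ($V{\left(Z,k \right)} = \left(Z + 44\right) - 20 = \left(44 + Z\right) - 20 = 24 + Z$)
$\left(12659 + V{\left(W{\left(-7 \right)},80 \right)}\right) - 7748 = \left(12659 + \left(24 + 0\right)\right) - 7748 = \left(12659 + 24\right) - 7748 = 12683 - 7748 = 4935$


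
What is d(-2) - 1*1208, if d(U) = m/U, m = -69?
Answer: -2347/2 ≈ -1173.5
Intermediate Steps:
d(U) = -69/U
d(-2) - 1*1208 = -69/(-2) - 1*1208 = -69*(-½) - 1208 = 69/2 - 1208 = -2347/2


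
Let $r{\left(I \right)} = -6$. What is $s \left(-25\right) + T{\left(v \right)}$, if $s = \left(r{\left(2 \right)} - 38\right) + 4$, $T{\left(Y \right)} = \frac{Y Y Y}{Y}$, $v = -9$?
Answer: $1081$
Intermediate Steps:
$T{\left(Y \right)} = Y^{2}$ ($T{\left(Y \right)} = \frac{Y^{2} Y}{Y} = \frac{Y^{3}}{Y} = Y^{2}$)
$s = -40$ ($s = \left(-6 - 38\right) + 4 = -44 + 4 = -40$)
$s \left(-25\right) + T{\left(v \right)} = \left(-40\right) \left(-25\right) + \left(-9\right)^{2} = 1000 + 81 = 1081$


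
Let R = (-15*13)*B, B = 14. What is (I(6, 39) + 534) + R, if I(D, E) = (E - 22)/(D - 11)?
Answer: -10997/5 ≈ -2199.4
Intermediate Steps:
I(D, E) = (-22 + E)/(-11 + D)
R = -2730 (R = -15*13*14 = -195*14 = -2730)
(I(6, 39) + 534) + R = ((-22 + 39)/(-11 + 6) + 534) - 2730 = (17/(-5) + 534) - 2730 = (-⅕*17 + 534) - 2730 = (-17/5 + 534) - 2730 = 2653/5 - 2730 = -10997/5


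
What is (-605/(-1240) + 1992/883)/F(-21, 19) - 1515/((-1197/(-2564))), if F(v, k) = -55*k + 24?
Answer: -289499544743221/89209482936 ≈ -3245.2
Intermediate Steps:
F(v, k) = 24 - 55*k
(-605/(-1240) + 1992/883)/F(-21, 19) - 1515/((-1197/(-2564))) = (-605/(-1240) + 1992/883)/(24 - 55*19) - 1515/((-1197/(-2564))) = (-605*(-1/1240) + 1992*(1/883))/(24 - 1045) - 1515/((-1197*(-1/2564))) = (121/248 + 1992/883)/(-1021) - 1515/1197/2564 = (600859/218984)*(-1/1021) - 1515*2564/1197 = -600859/223582664 - 1294820/399 = -289499544743221/89209482936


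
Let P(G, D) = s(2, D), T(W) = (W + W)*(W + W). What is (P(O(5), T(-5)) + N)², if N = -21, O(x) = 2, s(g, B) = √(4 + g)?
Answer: (21 - √6)² ≈ 344.12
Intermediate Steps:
T(W) = 4*W² (T(W) = (2*W)*(2*W) = 4*W²)
P(G, D) = √6 (P(G, D) = √(4 + 2) = √6)
(P(O(5), T(-5)) + N)² = (√6 - 21)² = (-21 + √6)²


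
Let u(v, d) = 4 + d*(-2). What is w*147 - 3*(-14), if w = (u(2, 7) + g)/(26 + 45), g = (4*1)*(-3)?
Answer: -252/71 ≈ -3.5493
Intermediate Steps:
u(v, d) = 4 - 2*d
g = -12 (g = 4*(-3) = -12)
w = -22/71 (w = ((4 - 2*7) - 12)/(26 + 45) = ((4 - 14) - 12)/71 = (-10 - 12)*(1/71) = -22*1/71 = -22/71 ≈ -0.30986)
w*147 - 3*(-14) = -22/71*147 - 3*(-14) = -3234/71 + 42 = -252/71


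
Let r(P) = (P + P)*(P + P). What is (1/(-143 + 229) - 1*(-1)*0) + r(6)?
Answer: 12385/86 ≈ 144.01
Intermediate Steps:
r(P) = 4*P² (r(P) = (2*P)*(2*P) = 4*P²)
(1/(-143 + 229) - 1*(-1)*0) + r(6) = (1/(-143 + 229) - 1*(-1)*0) + 4*6² = (1/86 + 1*0) + 4*36 = (1/86 + 0) + 144 = 1/86 + 144 = 12385/86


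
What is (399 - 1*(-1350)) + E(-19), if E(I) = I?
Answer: 1730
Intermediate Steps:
(399 - 1*(-1350)) + E(-19) = (399 - 1*(-1350)) - 19 = (399 + 1350) - 19 = 1749 - 19 = 1730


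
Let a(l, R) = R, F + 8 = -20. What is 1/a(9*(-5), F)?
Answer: -1/28 ≈ -0.035714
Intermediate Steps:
F = -28 (F = -8 - 20 = -28)
1/a(9*(-5), F) = 1/(-28) = -1/28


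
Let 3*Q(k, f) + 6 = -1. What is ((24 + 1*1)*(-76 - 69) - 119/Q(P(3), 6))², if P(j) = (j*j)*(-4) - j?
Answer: 12773476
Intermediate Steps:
P(j) = -j - 4*j² (P(j) = j²*(-4) - j = -4*j² - j = -j - 4*j²)
Q(k, f) = -7/3 (Q(k, f) = -2 + (⅓)*(-1) = -2 - ⅓ = -7/3)
((24 + 1*1)*(-76 - 69) - 119/Q(P(3), 6))² = ((24 + 1*1)*(-76 - 69) - 119/(-7/3))² = ((24 + 1)*(-145) - 119*(-3/7))² = (25*(-145) + 51)² = (-3625 + 51)² = (-3574)² = 12773476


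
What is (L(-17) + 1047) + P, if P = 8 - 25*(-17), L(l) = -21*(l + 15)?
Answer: 1522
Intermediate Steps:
L(l) = -315 - 21*l (L(l) = -21*(15 + l) = -315 - 21*l)
P = 433 (P = 8 + 425 = 433)
(L(-17) + 1047) + P = ((-315 - 21*(-17)) + 1047) + 433 = ((-315 + 357) + 1047) + 433 = (42 + 1047) + 433 = 1089 + 433 = 1522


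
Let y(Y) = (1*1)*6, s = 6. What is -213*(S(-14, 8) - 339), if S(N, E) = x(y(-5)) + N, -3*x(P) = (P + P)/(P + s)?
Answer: 75260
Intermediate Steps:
y(Y) = 6 (y(Y) = 1*6 = 6)
x(P) = -2*P/(3*(6 + P)) (x(P) = -(P + P)/(3*(P + 6)) = -2*P/(3*(6 + P)))
S(N, E) = -⅓ + N (S(N, E) = -2*6/(18 + 3*6) + N = -2*6/(18 + 18) + N = -2*6/36 + N = -2*6*1/36 + N = -⅓ + N)
-213*(S(-14, 8) - 339) = -213*((-⅓ - 14) - 339) = -213*(-43/3 - 339) = -213*(-1060/3) = 75260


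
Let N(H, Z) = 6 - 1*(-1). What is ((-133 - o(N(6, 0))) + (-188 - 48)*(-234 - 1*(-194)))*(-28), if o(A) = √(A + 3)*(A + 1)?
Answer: -260596 + 224*√10 ≈ -2.5989e+5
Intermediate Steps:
N(H, Z) = 7 (N(H, Z) = 6 + 1 = 7)
o(A) = √(3 + A)*(1 + A)
((-133 - o(N(6, 0))) + (-188 - 48)*(-234 - 1*(-194)))*(-28) = ((-133 - √(3 + 7)*(1 + 7)) + (-188 - 48)*(-234 - 1*(-194)))*(-28) = ((-133 - √10*8) - 236*(-234 + 194))*(-28) = ((-133 - 8*√10) - 236*(-40))*(-28) = ((-133 - 8*√10) + 9440)*(-28) = (9307 - 8*√10)*(-28) = -260596 + 224*√10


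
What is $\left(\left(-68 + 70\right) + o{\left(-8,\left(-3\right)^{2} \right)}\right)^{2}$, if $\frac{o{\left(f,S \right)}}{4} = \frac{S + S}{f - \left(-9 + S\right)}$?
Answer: $49$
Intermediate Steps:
$o{\left(f,S \right)} = \frac{8 S}{9 + f - S}$ ($o{\left(f,S \right)} = 4 \frac{S + S}{f - \left(-9 + S\right)} = 4 \frac{2 S}{9 + f - S} = \frac{8 S}{9 + f - S}$)
$\left(\left(-68 + 70\right) + o{\left(-8,\left(-3\right)^{2} \right)}\right)^{2} = \left(\left(-68 + 70\right) + \frac{8 \left(-3\right)^{2}}{9 - 8 - \left(-3\right)^{2}}\right)^{2} = \left(2 + 8 \cdot 9 \frac{1}{9 - 8 - 9}\right)^{2} = \left(2 + 8 \cdot 9 \frac{1}{-8}\right)^{2} = \left(2 + 8 \cdot 9 \left(- \frac{1}{8}\right)\right)^{2} = \left(2 - 9\right)^{2} = \left(-7\right)^{2} = 49$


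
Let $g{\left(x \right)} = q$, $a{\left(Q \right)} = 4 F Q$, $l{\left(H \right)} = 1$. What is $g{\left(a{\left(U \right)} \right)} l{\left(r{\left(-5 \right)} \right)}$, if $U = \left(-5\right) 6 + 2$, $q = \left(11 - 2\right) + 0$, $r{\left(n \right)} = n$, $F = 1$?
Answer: $9$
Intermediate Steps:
$q = 9$ ($q = 9 + 0 = 9$)
$U = -28$ ($U = -30 + 2 = -28$)
$a{\left(Q \right)} = 4 Q$ ($a{\left(Q \right)} = 4 \cdot 1 Q = 4 Q$)
$g{\left(x \right)} = 9$
$g{\left(a{\left(U \right)} \right)} l{\left(r{\left(-5 \right)} \right)} = 9 \cdot 1 = 9$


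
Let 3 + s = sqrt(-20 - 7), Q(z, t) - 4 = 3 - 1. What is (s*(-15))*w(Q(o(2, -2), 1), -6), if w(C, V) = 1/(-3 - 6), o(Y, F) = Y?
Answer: -5 + 5*I*sqrt(3) ≈ -5.0 + 8.6602*I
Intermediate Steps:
Q(z, t) = 6 (Q(z, t) = 4 + (3 - 1) = 4 + 2 = 6)
w(C, V) = -1/9 (w(C, V) = 1/(-9) = -1/9)
s = -3 + 3*I*sqrt(3) (s = -3 + sqrt(-20 - 7) = -3 + sqrt(-27) = -3 + 3*I*sqrt(3) ≈ -3.0 + 5.1962*I)
(s*(-15))*w(Q(o(2, -2), 1), -6) = ((-3 + 3*I*sqrt(3))*(-15))*(-1/9) = (45 - 45*I*sqrt(3))*(-1/9) = -5 + 5*I*sqrt(3)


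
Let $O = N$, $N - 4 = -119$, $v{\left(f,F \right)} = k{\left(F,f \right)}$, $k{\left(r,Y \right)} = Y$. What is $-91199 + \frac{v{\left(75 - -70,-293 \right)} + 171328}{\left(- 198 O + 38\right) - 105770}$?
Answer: $- \frac{7566222911}{82962} \approx -91201.0$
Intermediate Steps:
$v{\left(f,F \right)} = f$
$N = -115$ ($N = 4 - 119 = -115$)
$O = -115$
$-91199 + \frac{v{\left(75 - -70,-293 \right)} + 171328}{\left(- 198 O + 38\right) - 105770} = -91199 + \frac{\left(75 - -70\right) + 171328}{\left(\left(-198\right) \left(-115\right) + 38\right) - 105770} = -91199 + \frac{\left(75 + 70\right) + 171328}{\left(22770 + 38\right) - 105770} = -91199 + \frac{145 + 171328}{22808 - 105770} = -91199 + \frac{171473}{-82962} = -91199 + 171473 \left(- \frac{1}{82962}\right) = -91199 - \frac{171473}{82962} = - \frac{7566222911}{82962}$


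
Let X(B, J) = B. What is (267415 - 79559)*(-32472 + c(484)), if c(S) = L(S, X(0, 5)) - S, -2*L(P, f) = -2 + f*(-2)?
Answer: -6190794480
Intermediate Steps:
L(P, f) = 1 + f (L(P, f) = -(-2 + f*(-2))/2 = -(-2 - 2*f)/2 = 1 + f)
c(S) = 1 - S (c(S) = (1 + 0) - S = 1 - S)
(267415 - 79559)*(-32472 + c(484)) = (267415 - 79559)*(-32472 + (1 - 1*484)) = 187856*(-32472 + (1 - 484)) = 187856*(-32472 - 483) = 187856*(-32955) = -6190794480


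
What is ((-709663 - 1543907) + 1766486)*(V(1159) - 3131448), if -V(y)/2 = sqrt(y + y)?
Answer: 1525278217632 + 974168*sqrt(2318) ≈ 1.5253e+12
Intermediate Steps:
V(y) = -2*sqrt(2)*sqrt(y) (V(y) = -2*sqrt(y + y) = -2*sqrt(2)*sqrt(y))
((-709663 - 1543907) + 1766486)*(V(1159) - 3131448) = ((-709663 - 1543907) + 1766486)*(-2*sqrt(2)*sqrt(1159) - 3131448) = (-2253570 + 1766486)*(-2*sqrt(2318) - 3131448) = -487084*(-3131448 - 2*sqrt(2318)) = 1525278217632 + 974168*sqrt(2318)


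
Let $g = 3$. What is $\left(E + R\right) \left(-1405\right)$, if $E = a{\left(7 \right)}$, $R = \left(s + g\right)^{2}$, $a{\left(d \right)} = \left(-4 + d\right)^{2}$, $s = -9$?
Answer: $-63225$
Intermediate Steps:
$R = 36$ ($R = \left(-9 + 3\right)^{2} = \left(-6\right)^{2} = 36$)
$E = 9$ ($E = \left(-4 + 7\right)^{2} = 3^{2} = 9$)
$\left(E + R\right) \left(-1405\right) = \left(9 + 36\right) \left(-1405\right) = 45 \left(-1405\right) = -63225$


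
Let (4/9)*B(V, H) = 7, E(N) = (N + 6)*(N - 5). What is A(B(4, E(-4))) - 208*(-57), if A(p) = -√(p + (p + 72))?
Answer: 11856 - 3*√46/2 ≈ 11846.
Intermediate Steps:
E(N) = (-5 + N)*(6 + N) (E(N) = (6 + N)*(-5 + N) = (-5 + N)*(6 + N))
B(V, H) = 63/4 (B(V, H) = (9/4)*7 = 63/4)
A(p) = -√(72 + 2*p) (A(p) = -√(p + (72 + p)) = -√(72 + 2*p))
A(B(4, E(-4))) - 208*(-57) = -√(72 + 2*(63/4)) - 208*(-57) = -√(72 + 63/2) - 1*(-11856) = -√(207/2) + 11856 = -3*√46/2 + 11856 = 11856 - 3*√46/2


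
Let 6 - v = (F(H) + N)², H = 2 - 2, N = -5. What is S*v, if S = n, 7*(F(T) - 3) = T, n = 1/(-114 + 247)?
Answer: 2/133 ≈ 0.015038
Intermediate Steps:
H = 0
n = 1/133 ≈ 0.0075188
F(T) = 3 + T/7
v = 2 (v = 6 - ((3 + (⅐)*0) - 5)² = 6 - ((3 + 0) - 5)² = 6 - (3 - 5)² = 6 - 1*(-2)² = 6 - 1*4 = 6 - 4 = 2)
S = 1/133 ≈ 0.0075188
S*v = (1/133)*2 = 2/133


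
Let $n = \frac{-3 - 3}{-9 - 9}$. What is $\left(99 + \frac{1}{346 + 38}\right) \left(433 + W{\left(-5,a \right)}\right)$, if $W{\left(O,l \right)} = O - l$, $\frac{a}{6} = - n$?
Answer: $\frac{8173655}{192} \approx 42571.0$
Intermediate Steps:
$n = \frac{1}{3}$ ($n = - \frac{6}{-18} = \left(-6\right) \left(- \frac{1}{18}\right) = \frac{1}{3} \approx 0.33333$)
$a = -2$ ($a = 6 \left(\left(-1\right) \frac{1}{3}\right) = 6 \left(- \frac{1}{3}\right) = -2$)
$\left(99 + \frac{1}{346 + 38}\right) \left(433 + W{\left(-5,a \right)}\right) = \left(99 + \frac{1}{346 + 38}\right) \left(433 - 3\right) = \left(99 + \frac{1}{384}\right) \left(433 + \left(-5 + 2\right)\right) = \left(99 + \frac{1}{384}\right) \left(433 - 3\right) = \frac{38017}{384} \cdot 430 = \frac{8173655}{192}$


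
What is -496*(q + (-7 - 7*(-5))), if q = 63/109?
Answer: -1545040/109 ≈ -14175.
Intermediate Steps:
q = 63/109 (q = 63*(1/109) = 63/109 ≈ 0.57798)
-496*(q + (-7 - 7*(-5))) = -496*(63/109 + (-7 - 7*(-5))) = -496*(63/109 + (-7 + 35)) = -496*(63/109 + 28) = -496*3115/109 = -1545040/109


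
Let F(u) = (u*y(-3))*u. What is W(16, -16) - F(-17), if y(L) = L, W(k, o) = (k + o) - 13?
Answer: 854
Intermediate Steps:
W(k, o) = -13 + k + o
F(u) = -3*u² (F(u) = (u*(-3))*u = (-3*u)*u = -3*u²)
W(16, -16) - F(-17) = (-13 + 16 - 16) - (-3)*(-17)² = -13 - (-3)*289 = -13 - 1*(-867) = -13 + 867 = 854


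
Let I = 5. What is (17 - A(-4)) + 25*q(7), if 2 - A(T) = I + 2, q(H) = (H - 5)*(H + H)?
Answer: 722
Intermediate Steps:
q(H) = 2*H*(-5 + H) (q(H) = (-5 + H)*(2*H) = 2*H*(-5 + H))
A(T) = -5 (A(T) = 2 - (5 + 2) = 2 - 1*7 = 2 - 7 = -5)
(17 - A(-4)) + 25*q(7) = (17 - 1*(-5)) + 25*(2*7*(-5 + 7)) = (17 + 5) + 25*(2*7*2) = 22 + 25*28 = 22 + 700 = 722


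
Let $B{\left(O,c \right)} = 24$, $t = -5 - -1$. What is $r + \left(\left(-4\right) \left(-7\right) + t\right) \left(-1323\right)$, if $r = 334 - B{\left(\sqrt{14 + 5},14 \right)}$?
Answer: $-31442$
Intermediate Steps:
$t = -4$ ($t = -5 + 1 = -4$)
$r = 310$ ($r = 334 - 24 = 310$)
$r + \left(\left(-4\right) \left(-7\right) + t\right) \left(-1323\right) = 310 + \left(\left(-4\right) \left(-7\right) - 4\right) \left(-1323\right) = 310 + \left(28 - 4\right) \left(-1323\right) = 310 + 24 \left(-1323\right) = 310 - 31752 = -31442$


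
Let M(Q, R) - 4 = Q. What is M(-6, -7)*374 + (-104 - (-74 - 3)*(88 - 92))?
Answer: -1160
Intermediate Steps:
M(Q, R) = 4 + Q
M(-6, -7)*374 + (-104 - (-74 - 3)*(88 - 92)) = (4 - 6)*374 + (-104 - (-74 - 3)*(88 - 92)) = -2*374 + (-104 - (-77)*(-4)) = -748 + (-104 - 1*308) = -748 + (-104 - 308) = -748 - 412 = -1160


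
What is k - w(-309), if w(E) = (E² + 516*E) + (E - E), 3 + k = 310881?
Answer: 374841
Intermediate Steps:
k = 310878 (k = -3 + 310881 = 310878)
w(E) = E² + 516*E (w(E) = (E² + 516*E) + 0 = E² + 516*E)
k - w(-309) = 310878 - (-309)*(516 - 309) = 310878 - (-309)*207 = 310878 - 1*(-63963) = 310878 + 63963 = 374841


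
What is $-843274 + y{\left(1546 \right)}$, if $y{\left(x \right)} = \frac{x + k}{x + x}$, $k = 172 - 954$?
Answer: $- \frac{651850611}{773} \approx -8.4327 \cdot 10^{5}$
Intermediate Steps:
$k = -782$ ($k = 172 - 954 = -782$)
$y{\left(x \right)} = \frac{-782 + x}{2 x}$ ($y{\left(x \right)} = \frac{x - 782}{x + x} = \frac{-782 + x}{2 x}$)
$-843274 + y{\left(1546 \right)} = -843274 + \frac{-782 + 1546}{2 \cdot 1546} = -843274 + \frac{1}{2} \cdot \frac{1}{1546} \cdot 764 = -843274 + \frac{191}{773} = - \frac{651850611}{773}$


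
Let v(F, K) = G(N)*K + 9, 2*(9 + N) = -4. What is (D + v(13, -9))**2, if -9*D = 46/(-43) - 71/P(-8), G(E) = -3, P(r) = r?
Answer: 1314570049/1065024 ≈ 1234.3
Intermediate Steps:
N = -11 (N = -9 + (1/2)*(-4) = -9 - 2 = -11)
D = -895/1032 (D = -(46/(-43) - 71/(-8))/9 = -(46*(-1/43) - 71*(-1/8))/9 = -(-46/43 + 71/8)/9 = -1/9*2685/344 = -895/1032 ≈ -0.86725)
v(F, K) = 9 - 3*K (v(F, K) = -3*K + 9 = 9 - 3*K)
(D + v(13, -9))**2 = (-895/1032 + (9 - 3*(-9)))**2 = (-895/1032 + (9 + 27))**2 = (-895/1032 + 36)**2 = (36257/1032)**2 = 1314570049/1065024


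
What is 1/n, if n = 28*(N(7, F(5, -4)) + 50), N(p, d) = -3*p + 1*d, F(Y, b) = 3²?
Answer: 1/1064 ≈ 0.00093985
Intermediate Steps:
F(Y, b) = 9
N(p, d) = d - 3*p (N(p, d) = -3*p + d = d - 3*p)
n = 1064 (n = 28*((9 - 3*7) + 50) = 28*((9 - 21) + 50) = 28*(-12 + 50) = 28*38 = 1064)
1/n = 1/1064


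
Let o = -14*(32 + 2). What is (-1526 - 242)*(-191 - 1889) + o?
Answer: 3676964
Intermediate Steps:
o = -476 (o = -14*34 = -476)
(-1526 - 242)*(-191 - 1889) + o = (-1526 - 242)*(-191 - 1889) - 476 = -1768*(-2080) - 476 = 3677440 - 476 = 3676964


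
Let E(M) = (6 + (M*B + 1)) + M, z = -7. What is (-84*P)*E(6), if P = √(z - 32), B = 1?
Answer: -1596*I*√39 ≈ -9967.0*I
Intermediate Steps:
P = I*√39 (P = √(-7 - 32) = √(-39) = I*√39 ≈ 6.245*I)
E(M) = 7 + 2*M (E(M) = (6 + (M*1 + 1)) + M = (6 + (M + 1)) + M = (6 + (1 + M)) + M = (7 + M) + M = 7 + 2*M)
(-84*P)*E(6) = (-84*I*√39)*(7 + 2*6) = (-84*I*√39)*(7 + 12) = -84*I*√39*19 = -1596*I*√39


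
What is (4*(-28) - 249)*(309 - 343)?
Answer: 12274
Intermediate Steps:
(4*(-28) - 249)*(309 - 343) = (-112 - 249)*(-34) = -361*(-34) = 12274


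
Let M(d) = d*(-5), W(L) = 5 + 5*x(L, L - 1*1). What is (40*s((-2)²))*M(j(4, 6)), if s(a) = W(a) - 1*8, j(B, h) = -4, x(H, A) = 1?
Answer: 1600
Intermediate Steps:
W(L) = 10 (W(L) = 5 + 5*1 = 5 + 5 = 10)
s(a) = 2 (s(a) = 10 - 1*8 = 10 - 8 = 2)
M(d) = -5*d
(40*s((-2)²))*M(j(4, 6)) = (40*2)*(-5*(-4)) = 80*20 = 1600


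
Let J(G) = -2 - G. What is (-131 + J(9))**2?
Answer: 20164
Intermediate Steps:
(-131 + J(9))**2 = (-131 + (-2 - 1*9))**2 = (-131 + (-2 - 9))**2 = (-131 - 11)**2 = (-142)**2 = 20164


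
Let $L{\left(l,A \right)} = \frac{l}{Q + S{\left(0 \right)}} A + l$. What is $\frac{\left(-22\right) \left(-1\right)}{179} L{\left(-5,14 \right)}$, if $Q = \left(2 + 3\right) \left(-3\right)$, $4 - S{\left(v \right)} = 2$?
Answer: $\frac{110}{2327} \approx 0.047271$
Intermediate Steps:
$S{\left(v \right)} = 2$ ($S{\left(v \right)} = 4 - 2 = 2$)
$Q = -15$ ($Q = 5 \left(-3\right) = -15$)
$L{\left(l,A \right)} = l - \frac{A l}{13}$ ($L{\left(l,A \right)} = \frac{l}{-15 + 2} A + l = \frac{l}{-13} A + l = - \frac{l}{13} A + l = - \frac{A l}{13} + l = l - \frac{A l}{13}$)
$\frac{\left(-22\right) \left(-1\right)}{179} L{\left(-5,14 \right)} = \frac{\left(-22\right) \left(-1\right)}{179} \cdot \frac{1}{13} \left(-5\right) \left(13 - 14\right) = \frac{1}{179} \cdot 22 \cdot \frac{1}{13} \left(-5\right) \left(13 - 14\right) = \frac{22 \cdot \frac{1}{13} \left(-5\right) \left(-1\right)}{179} = \frac{22}{179} \cdot \frac{5}{13} = \frac{110}{2327}$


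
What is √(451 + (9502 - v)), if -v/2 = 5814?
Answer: √21581 ≈ 146.90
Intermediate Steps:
v = -11628 (v = -2*5814 = -11628)
√(451 + (9502 - v)) = √(451 + (9502 - 1*(-11628))) = √(451 + (9502 + 11628)) = √(451 + 21130) = √21581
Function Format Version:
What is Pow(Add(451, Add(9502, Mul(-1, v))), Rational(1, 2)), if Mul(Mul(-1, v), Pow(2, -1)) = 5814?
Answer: Pow(21581, Rational(1, 2)) ≈ 146.90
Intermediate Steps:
v = -11628 (v = Mul(-2, 5814) = -11628)
Pow(Add(451, Add(9502, Mul(-1, v))), Rational(1, 2)) = Pow(Add(451, Add(9502, Mul(-1, -11628))), Rational(1, 2)) = Pow(Add(451, Add(9502, 11628)), Rational(1, 2)) = Pow(Add(451, 21130), Rational(1, 2)) = Pow(21581, Rational(1, 2))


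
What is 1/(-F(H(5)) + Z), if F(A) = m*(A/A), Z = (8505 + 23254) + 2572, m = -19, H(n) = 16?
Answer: 1/34350 ≈ 2.9112e-5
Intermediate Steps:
Z = 34331 (Z = 31759 + 2572 = 34331)
F(A) = -19 (F(A) = -19*A/A = -19*1 = -19)
1/(-F(H(5)) + Z) = 1/(-1*(-19) + 34331) = 1/(19 + 34331) = 1/34350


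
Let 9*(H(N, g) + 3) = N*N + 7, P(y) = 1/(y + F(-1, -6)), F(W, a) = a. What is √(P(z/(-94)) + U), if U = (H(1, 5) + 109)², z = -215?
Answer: √112717347358/3141 ≈ 106.89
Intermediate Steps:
P(y) = 1/(-6 + y) (P(y) = 1/(y - 6) = 1/(-6 + y))
H(N, g) = -20/9 + N²/9 (H(N, g) = -3 + (N*N + 7)/9 = -3 + (N² + 7)/9 = -3 + (7 + N²)/9 = -3 + (7/9 + N²/9) = -20/9 + N²/9)
U = 925444/81 (U = ((-20/9 + (⅑)*1²) + 109)² = ((-20/9 + (⅑)*1) + 109)² = ((-20/9 + ⅑) + 109)² = (-19/9 + 109)² = (962/9)² = 925444/81 ≈ 11425.)
√(P(z/(-94)) + U) = √(1/(-6 - 215/(-94)) + 925444/81) = √(1/(-6 - 215*(-1/94)) + 925444/81) = √(1/(-6 + 215/94) + 925444/81) = √(1/(-349/94) + 925444/81) = √(-94/349 + 925444/81) = √(322972342/28269) = √112717347358/3141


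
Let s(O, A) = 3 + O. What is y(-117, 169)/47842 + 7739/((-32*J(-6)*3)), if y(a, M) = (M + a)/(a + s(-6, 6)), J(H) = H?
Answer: 925622471/68892480 ≈ 13.436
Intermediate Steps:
y(a, M) = (M + a)/(-3 + a) (y(a, M) = (M + a)/(a + (3 - 6)) = (M + a)/(a - 3) = (M + a)/(-3 + a))
y(-117, 169)/47842 + 7739/((-32*J(-6)*3)) = ((169 - 117)/(-3 - 117))/47842 + 7739/((-32*(-6)*3)) = (52/(-120))*(1/47842) + 7739/((192*3)) = -1/120*52*(1/47842) + 7739/576 = -13/30*1/47842 + 7739*(1/576) = -13/1435260 + 7739/576 = 925622471/68892480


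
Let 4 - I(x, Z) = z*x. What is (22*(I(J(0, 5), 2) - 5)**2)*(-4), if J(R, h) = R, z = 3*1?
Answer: -88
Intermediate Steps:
z = 3
I(x, Z) = 4 - 3*x
(22*(I(J(0, 5), 2) - 5)**2)*(-4) = (22*((4 - 3*0) - 5)**2)*(-4) = (22*((4 + 0) - 5)**2)*(-4) = (22*(4 - 5)**2)*(-4) = (22*(-1)**2)*(-4) = (22*1)*(-4) = 22*(-4) = -88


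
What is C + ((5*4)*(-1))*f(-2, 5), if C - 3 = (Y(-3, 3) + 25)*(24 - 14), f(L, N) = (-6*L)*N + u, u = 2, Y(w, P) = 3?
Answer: -957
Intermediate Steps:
f(L, N) = 2 - 6*L*N (f(L, N) = (-6*L)*N + 2 = -6*L*N + 2 = 2 - 6*L*N)
C = 283 (C = 3 + (3 + 25)*(24 - 14) = 3 + 28*10 = 3 + 280 = 283)
C + ((5*4)*(-1))*f(-2, 5) = 283 + ((5*4)*(-1))*(2 - 6*(-2)*5) = 283 + (20*(-1))*(2 + 60) = 283 - 20*62 = 283 - 1240 = -957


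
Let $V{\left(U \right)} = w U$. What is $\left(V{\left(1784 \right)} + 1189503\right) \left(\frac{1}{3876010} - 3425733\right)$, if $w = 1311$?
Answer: $- \frac{46849744652225174583}{3876010} \approx -1.2087 \cdot 10^{13}$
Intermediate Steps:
$V{\left(U \right)} = 1311 U$
$\left(V{\left(1784 \right)} + 1189503\right) \left(\frac{1}{3876010} - 3425733\right) = \left(1311 \cdot 1784 + 1189503\right) \left(\frac{1}{3876010} - 3425733\right) = \left(2338824 + 1189503\right) \left(\frac{1}{3876010} - 3425733\right) = 3528327 \left(- \frac{13278175365329}{3876010}\right) = - \frac{46849744652225174583}{3876010}$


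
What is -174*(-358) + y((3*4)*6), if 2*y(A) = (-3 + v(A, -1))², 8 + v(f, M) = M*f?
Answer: 131473/2 ≈ 65737.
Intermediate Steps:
v(f, M) = -8 + M*f
y(A) = (-11 - A)²/2 (y(A) = (-3 + (-8 - A))²/2 = (-11 - A)²/2)
-174*(-358) + y((3*4)*6) = -174*(-358) + (11 + (3*4)*6)²/2 = 62292 + (11 + 12*6)²/2 = 62292 + (11 + 72)²/2 = 62292 + (½)*83² = 62292 + (½)*6889 = 62292 + 6889/2 = 131473/2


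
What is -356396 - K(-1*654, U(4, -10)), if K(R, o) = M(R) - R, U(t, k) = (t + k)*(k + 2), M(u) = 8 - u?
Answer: -357712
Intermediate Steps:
U(t, k) = (2 + k)*(k + t) (U(t, k) = (k + t)*(2 + k) = (2 + k)*(k + t))
K(R, o) = 8 - 2*R (K(R, o) = (8 - R) - R = 8 - 2*R)
-356396 - K(-1*654, U(4, -10)) = -356396 - (8 - (-2)*654) = -356396 - (8 - 2*(-654)) = -356396 - (8 + 1308) = -356396 - 1*1316 = -356396 - 1316 = -357712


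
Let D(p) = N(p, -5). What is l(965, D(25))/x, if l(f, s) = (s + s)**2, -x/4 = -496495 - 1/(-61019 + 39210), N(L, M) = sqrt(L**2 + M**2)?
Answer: 7087925/5414029727 ≈ 0.0013092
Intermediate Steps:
D(p) = sqrt(25 + p**2) (D(p) = sqrt(p**2 + (-5)**2) = sqrt(p**2 + 25) = sqrt(25 + p**2))
x = 43312237816/21809 (x = -4*(-496495 - 1/(-61019 + 39210)) = -4*(-496495 - 1/(-21809)) = -4*(-496495 - 1*(-1/21809)) = -4*(-496495 + 1/21809) = -4*(-10828059454/21809) = 43312237816/21809 ≈ 1.9860e+6)
l(f, s) = 4*s**2 (l(f, s) = (2*s)**2 = 4*s**2)
l(965, D(25))/x = (4*(sqrt(25 + 25**2))**2)/(43312237816/21809) = (4*(sqrt(25 + 625))**2)*(21809/43312237816) = (4*(sqrt(650))**2)*(21809/43312237816) = (4*(5*sqrt(26))**2)*(21809/43312237816) = (4*650)*(21809/43312237816) = 2600*(21809/43312237816) = 7087925/5414029727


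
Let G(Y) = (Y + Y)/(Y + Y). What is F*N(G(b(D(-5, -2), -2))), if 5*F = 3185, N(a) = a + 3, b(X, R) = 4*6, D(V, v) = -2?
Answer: 2548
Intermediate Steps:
b(X, R) = 24
G(Y) = 1 (G(Y) = (2*Y)/((2*Y)) = (2*Y)*(1/(2*Y)) = 1)
N(a) = 3 + a
F = 637 (F = (⅕)*3185 = 637)
F*N(G(b(D(-5, -2), -2))) = 637*(3 + 1) = 637*4 = 2548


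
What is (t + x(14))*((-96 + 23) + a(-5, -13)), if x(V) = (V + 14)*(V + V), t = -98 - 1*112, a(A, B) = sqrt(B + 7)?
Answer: -41902 + 574*I*sqrt(6) ≈ -41902.0 + 1406.0*I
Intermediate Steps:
a(A, B) = sqrt(7 + B)
t = -210 (t = -98 - 112 = -210)
x(V) = 2*V*(14 + V) (x(V) = (14 + V)*(2*V) = 2*V*(14 + V))
(t + x(14))*((-96 + 23) + a(-5, -13)) = (-210 + 2*14*(14 + 14))*((-96 + 23) + sqrt(7 - 13)) = (-210 + 2*14*28)*(-73 + sqrt(-6)) = (-210 + 784)*(-73 + I*sqrt(6)) = 574*(-73 + I*sqrt(6)) = -41902 + 574*I*sqrt(6)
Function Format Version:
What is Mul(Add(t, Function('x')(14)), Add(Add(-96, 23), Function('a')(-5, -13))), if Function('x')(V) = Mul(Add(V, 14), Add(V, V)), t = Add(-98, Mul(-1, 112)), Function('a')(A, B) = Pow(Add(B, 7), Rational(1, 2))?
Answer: Add(-41902, Mul(574, I, Pow(6, Rational(1, 2)))) ≈ Add(-41902., Mul(1406.0, I))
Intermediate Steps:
Function('a')(A, B) = Pow(Add(7, B), Rational(1, 2))
t = -210 (t = Add(-98, -112) = -210)
Function('x')(V) = Mul(2, V, Add(14, V)) (Function('x')(V) = Mul(Add(14, V), Mul(2, V)) = Mul(2, V, Add(14, V)))
Mul(Add(t, Function('x')(14)), Add(Add(-96, 23), Function('a')(-5, -13))) = Mul(Add(-210, Mul(2, 14, Add(14, 14))), Add(Add(-96, 23), Pow(Add(7, -13), Rational(1, 2)))) = Mul(Add(-210, Mul(2, 14, 28)), Add(-73, Pow(-6, Rational(1, 2)))) = Mul(Add(-210, 784), Add(-73, Mul(I, Pow(6, Rational(1, 2))))) = Mul(574, Add(-73, Mul(I, Pow(6, Rational(1, 2))))) = Add(-41902, Mul(574, I, Pow(6, Rational(1, 2))))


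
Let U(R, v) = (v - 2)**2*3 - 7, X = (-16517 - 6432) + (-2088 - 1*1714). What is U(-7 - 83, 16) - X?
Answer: 27332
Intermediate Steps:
X = -26751 (X = -22949 + (-2088 - 1714) = -22949 - 3802 = -26751)
U(R, v) = -7 + 3*(-2 + v)**2 (U(R, v) = (-2 + v)**2*3 - 7 = 3*(-2 + v)**2 - 7 = -7 + 3*(-2 + v)**2)
U(-7 - 83, 16) - X = (-7 + 3*(-2 + 16)**2) - 1*(-26751) = (-7 + 3*14**2) + 26751 = (-7 + 3*196) + 26751 = (-7 + 588) + 26751 = 581 + 26751 = 27332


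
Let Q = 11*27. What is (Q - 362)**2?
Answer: 4225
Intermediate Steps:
Q = 297
(Q - 362)**2 = (297 - 362)**2 = (-65)**2 = 4225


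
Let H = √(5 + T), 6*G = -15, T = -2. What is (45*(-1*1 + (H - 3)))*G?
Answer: 450 - 225*√3/2 ≈ 255.14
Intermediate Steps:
G = -5/2 (G = (⅙)*(-15) = -5/2 ≈ -2.5000)
H = √3 (H = √(5 - 2) = √3 ≈ 1.7320)
(45*(-1*1 + (H - 3)))*G = (45*(-1*1 + (√3 - 3)))*(-5/2) = (45*(-1 + (-3 + √3)))*(-5/2) = (45*(-4 + √3))*(-5/2) = (-180 + 45*√3)*(-5/2) = 450 - 225*√3/2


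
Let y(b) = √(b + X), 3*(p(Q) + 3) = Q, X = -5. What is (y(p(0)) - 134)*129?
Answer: -17286 + 258*I*√2 ≈ -17286.0 + 364.87*I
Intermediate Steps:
p(Q) = -3 + Q/3
y(b) = √(-5 + b) (y(b) = √(b - 5) = √(-5 + b))
(y(p(0)) - 134)*129 = (√(-5 + (-3 + (⅓)*0)) - 134)*129 = (√(-5 + (-3 + 0)) - 134)*129 = (√(-5 - 3) - 134)*129 = (√(-8) - 134)*129 = (2*I*√2 - 134)*129 = (-134 + 2*I*√2)*129 = -17286 + 258*I*√2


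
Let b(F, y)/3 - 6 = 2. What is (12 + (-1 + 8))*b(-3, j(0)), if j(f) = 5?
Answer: 456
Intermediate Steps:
b(F, y) = 24 (b(F, y) = 18 + 3*2 = 18 + 6 = 24)
(12 + (-1 + 8))*b(-3, j(0)) = (12 + (-1 + 8))*24 = (12 + 7)*24 = 19*24 = 456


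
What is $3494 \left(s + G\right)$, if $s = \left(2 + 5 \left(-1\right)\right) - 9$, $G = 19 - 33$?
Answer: $-90844$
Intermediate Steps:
$G = -14$
$s = -12$ ($s = \left(2 - 5\right) - 9 = -3 - 9 = -12$)
$3494 \left(s + G\right) = 3494 \left(-12 - 14\right) = 3494 \left(-26\right) = -90844$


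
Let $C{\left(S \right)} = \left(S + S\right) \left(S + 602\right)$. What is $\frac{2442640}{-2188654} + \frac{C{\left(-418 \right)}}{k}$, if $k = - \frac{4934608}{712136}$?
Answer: $\frac{7491906327900648}{337504673051} \approx 22198.0$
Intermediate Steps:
$k = - \frac{616826}{89017}$ ($k = \left(-4934608\right) \frac{1}{712136} = - \frac{616826}{89017} \approx -6.9293$)
$C{\left(S \right)} = 2 S \left(602 + S\right)$
$\frac{2442640}{-2188654} + \frac{C{\left(-418 \right)}}{k} = \frac{2442640}{-2188654} + \frac{2 \left(-418\right) \left(602 - 418\right)}{- \frac{616826}{89017}} = 2442640 \left(- \frac{1}{2188654}\right) + 2 \left(-418\right) 184 \left(- \frac{89017}{616826}\right) = - \frac{1221320}{1094327} - - \frac{6846475504}{308413} = - \frac{1221320}{1094327} + \frac{6846475504}{308413} = \frac{7491906327900648}{337504673051}$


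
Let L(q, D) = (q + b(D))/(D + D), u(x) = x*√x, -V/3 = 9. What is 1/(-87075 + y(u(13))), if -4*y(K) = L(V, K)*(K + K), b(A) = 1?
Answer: -2/174137 ≈ -1.1485e-5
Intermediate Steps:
V = -27 (V = -3*9 = -27)
u(x) = x^(3/2)
L(q, D) = (1 + q)/(2*D) (L(q, D) = (q + 1)/(D + D) = (1 + q)/((2*D)) = (1 + q)*(1/(2*D)) = (1 + q)/(2*D))
y(K) = 13/2 (y(K) = -(1 - 27)/(2*K)*(K + K)/4 = -(½)*(-26)/K*2*K/4 = -(-13/K)*2*K/4 = -¼*(-26) = 13/2)
1/(-87075 + y(u(13))) = 1/(-87075 + 13/2) = 1/(-174137/2) = -2/174137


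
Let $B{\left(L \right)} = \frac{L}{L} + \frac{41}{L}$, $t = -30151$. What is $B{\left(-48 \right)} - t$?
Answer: $\frac{1447255}{48} \approx 30151.0$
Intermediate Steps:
$B{\left(L \right)} = 1 + \frac{41}{L}$
$B{\left(-48 \right)} - t = \frac{41 - 48}{-48} - -30151 = \left(- \frac{1}{48}\right) \left(-7\right) + 30151 = \frac{7}{48} + 30151 = \frac{1447255}{48}$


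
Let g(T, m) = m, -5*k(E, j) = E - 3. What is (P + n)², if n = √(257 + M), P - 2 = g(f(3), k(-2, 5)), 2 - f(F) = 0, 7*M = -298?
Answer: (21 + √10507)²/49 ≈ 311.29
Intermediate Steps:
M = -298/7 (M = (⅐)*(-298) = -298/7 ≈ -42.571)
f(F) = 2 (f(F) = 2 - 1*0 = 2 + 0 = 2)
k(E, j) = ⅗ - E/5 (k(E, j) = -(E - 3)/5 = -(-3 + E)/5 = ⅗ - E/5)
P = 3 (P = 2 + (⅗ - ⅕*(-2)) = 2 + (⅗ + ⅖) = 2 + 1 = 3)
n = √10507/7 (n = √(257 - 298/7) = √(1501/7) = √10507/7 ≈ 14.643)
(P + n)² = (3 + √10507/7)²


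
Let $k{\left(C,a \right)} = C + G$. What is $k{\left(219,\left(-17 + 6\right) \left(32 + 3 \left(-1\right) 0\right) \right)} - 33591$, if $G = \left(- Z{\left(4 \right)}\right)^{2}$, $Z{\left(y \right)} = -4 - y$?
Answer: $-33308$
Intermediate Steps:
$G = 64$ ($G = \left(- (-4 - 4)\right)^{2} = \left(\left(-1\right) \left(-8\right)\right)^{2} = 8^{2} = 64$)
$k{\left(C,a \right)} = 64 + C$ ($k{\left(C,a \right)} = C + 64 = 64 + C$)
$k{\left(219,\left(-17 + 6\right) \left(32 + 3 \left(-1\right) 0\right) \right)} - 33591 = \left(64 + 219\right) - 33591 = 283 - 33591 = -33308$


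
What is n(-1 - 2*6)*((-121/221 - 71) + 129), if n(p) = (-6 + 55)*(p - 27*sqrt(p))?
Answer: -622153/17 - 16798131*I*sqrt(13)/221 ≈ -36597.0 - 2.7406e+5*I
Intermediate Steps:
n(p) = -1323*sqrt(p) + 49*p (n(p) = 49*(p - 27*sqrt(p)) = -1323*sqrt(p) + 49*p)
n(-1 - 2*6)*((-121/221 - 71) + 129) = (-1323*sqrt(-1 - 2*6) + 49*(-1 - 2*6))*((-121/221 - 71) + 129) = (-1323*sqrt(-1 - 12) + 49*(-1 - 12))*((-121*1/221 - 71) + 129) = (-1323*I*sqrt(13) + 49*(-13))*((-121/221 - 71) + 129) = (-1323*I*sqrt(13) - 637)*(-15812/221 + 129) = (-1323*I*sqrt(13) - 637)*(12697/221) = (-637 - 1323*I*sqrt(13))*(12697/221) = -622153/17 - 16798131*I*sqrt(13)/221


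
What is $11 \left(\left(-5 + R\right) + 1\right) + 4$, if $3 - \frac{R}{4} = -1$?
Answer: $136$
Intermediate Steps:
$R = 16$ ($R = 12 - -4 = 12 + 4 = 16$)
$11 \left(\left(-5 + R\right) + 1\right) + 4 = 11 \left(\left(-5 + 16\right) + 1\right) + 4 = 11 \left(11 + 1\right) + 4 = 11 \cdot 12 + 4 = 132 + 4 = 136$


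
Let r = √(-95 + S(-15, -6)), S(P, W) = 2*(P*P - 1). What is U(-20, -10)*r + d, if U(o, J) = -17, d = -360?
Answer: -360 - 17*√353 ≈ -679.40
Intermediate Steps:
S(P, W) = -2 + 2*P² (S(P, W) = 2*(P² - 1) = 2*(-1 + P²) = -2 + 2*P²)
r = √353 (r = √(-95 + (-2 + 2*(-15)²)) = √(-95 + (-2 + 2*225)) = √(-95 + (-2 + 450)) = √(-95 + 448) = √353 ≈ 18.788)
U(-20, -10)*r + d = -17*√353 - 360 = -360 - 17*√353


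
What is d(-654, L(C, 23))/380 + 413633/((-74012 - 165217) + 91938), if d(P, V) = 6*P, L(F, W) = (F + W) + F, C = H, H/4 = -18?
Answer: -183787606/13992645 ≈ -13.135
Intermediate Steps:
H = -72 (H = 4*(-18) = -72)
C = -72
L(F, W) = W + 2*F
d(-654, L(C, 23))/380 + 413633/((-74012 - 165217) + 91938) = (6*(-654))/380 + 413633/((-74012 - 165217) + 91938) = -3924*1/380 + 413633/(-239229 + 91938) = -981/95 + 413633/(-147291) = -981/95 + 413633*(-1/147291) = -981/95 - 413633/147291 = -183787606/13992645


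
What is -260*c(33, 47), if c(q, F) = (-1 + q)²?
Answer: -266240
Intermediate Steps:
-260*c(33, 47) = -260*(-1 + 33)² = -260*32² = -260*1024 = -266240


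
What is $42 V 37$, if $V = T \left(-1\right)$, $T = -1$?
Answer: $1554$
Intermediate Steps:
$V = 1$ ($V = \left(-1\right) \left(-1\right) = 1$)
$42 V 37 = 42 \cdot 1 \cdot 37 = 42 \cdot 37 = 1554$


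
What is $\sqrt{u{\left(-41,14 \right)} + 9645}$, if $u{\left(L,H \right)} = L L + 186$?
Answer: $2 \sqrt{2878} \approx 107.29$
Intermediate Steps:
$u{\left(L,H \right)} = 186 + L^{2}$ ($u{\left(L,H \right)} = L^{2} + 186 = 186 + L^{2}$)
$\sqrt{u{\left(-41,14 \right)} + 9645} = \sqrt{\left(186 + \left(-41\right)^{2}\right) + 9645} = \sqrt{\left(186 + 1681\right) + 9645} = \sqrt{1867 + 9645} = \sqrt{11512} = 2 \sqrt{2878}$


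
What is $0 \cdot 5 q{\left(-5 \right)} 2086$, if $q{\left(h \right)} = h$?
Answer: $0$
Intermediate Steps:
$0 \cdot 5 q{\left(-5 \right)} 2086 = 0 \cdot 5 \left(-5\right) 2086 = 0 \left(-5\right) 2086 = 0 \cdot 2086 = 0$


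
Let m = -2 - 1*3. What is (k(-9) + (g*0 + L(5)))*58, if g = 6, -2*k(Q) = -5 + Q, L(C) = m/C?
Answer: 348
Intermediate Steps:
m = -5 (m = -2 - 3 = -5)
L(C) = -5/C
k(Q) = 5/2 - Q/2 (k(Q) = -(-5 + Q)/2 = 5/2 - Q/2)
(k(-9) + (g*0 + L(5)))*58 = ((5/2 - 1/2*(-9)) + (6*0 - 5/5))*58 = ((5/2 + 9/2) + (0 - 5*1/5))*58 = (7 + (0 - 1))*58 = (7 - 1)*58 = 6*58 = 348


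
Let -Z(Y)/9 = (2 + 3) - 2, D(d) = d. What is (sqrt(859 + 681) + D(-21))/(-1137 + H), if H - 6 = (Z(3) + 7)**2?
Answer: 21/731 - 2*sqrt(385)/731 ≈ -0.024956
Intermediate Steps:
Z(Y) = -27 (Z(Y) = -9*((2 + 3) - 2) = -9*(5 - 2) = -9*3 = -27)
H = 406 (H = 6 + (-27 + 7)**2 = 6 + (-20)**2 = 6 + 400 = 406)
(sqrt(859 + 681) + D(-21))/(-1137 + H) = (sqrt(859 + 681) - 21)/(-1137 + 406) = (sqrt(1540) - 21)/(-731) = (2*sqrt(385) - 21)*(-1/731) = (-21 + 2*sqrt(385))*(-1/731) = 21/731 - 2*sqrt(385)/731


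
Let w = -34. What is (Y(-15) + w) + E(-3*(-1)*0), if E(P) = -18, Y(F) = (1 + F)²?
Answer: 144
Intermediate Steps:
(Y(-15) + w) + E(-3*(-1)*0) = ((1 - 15)² - 34) - 18 = ((-14)² - 34) - 18 = (196 - 34) - 18 = 162 - 18 = 144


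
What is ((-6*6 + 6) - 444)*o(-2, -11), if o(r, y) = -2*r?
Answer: -1896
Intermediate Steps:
((-6*6 + 6) - 444)*o(-2, -11) = ((-6*6 + 6) - 444)*(-2*(-2)) = ((-36 + 6) - 444)*4 = (-30 - 444)*4 = -474*4 = -1896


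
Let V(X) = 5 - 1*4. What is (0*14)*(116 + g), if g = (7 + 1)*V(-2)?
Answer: 0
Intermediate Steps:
V(X) = 1 (V(X) = 5 - 4 = 1)
g = 8 (g = (7 + 1)*1 = 8*1 = 8)
(0*14)*(116 + g) = (0*14)*(116 + 8) = 0*124 = 0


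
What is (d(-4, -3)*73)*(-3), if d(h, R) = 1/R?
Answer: 73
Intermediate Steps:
(d(-4, -3)*73)*(-3) = (73/(-3))*(-3) = -1/3*73*(-3) = -73/3*(-3) = 73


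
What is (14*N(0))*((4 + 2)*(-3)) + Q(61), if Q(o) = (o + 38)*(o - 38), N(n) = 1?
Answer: 2025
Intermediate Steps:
Q(o) = (-38 + o)*(38 + o) (Q(o) = (38 + o)*(-38 + o) = (-38 + o)*(38 + o))
(14*N(0))*((4 + 2)*(-3)) + Q(61) = (14*1)*((4 + 2)*(-3)) + (-1444 + 61²) = 14*(6*(-3)) + (-1444 + 3721) = 14*(-18) + 2277 = -252 + 2277 = 2025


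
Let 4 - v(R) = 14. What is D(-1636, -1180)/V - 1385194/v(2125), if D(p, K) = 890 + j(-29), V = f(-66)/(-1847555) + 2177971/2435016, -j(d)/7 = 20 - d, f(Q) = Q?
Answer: 2799371355975804517/20120409609805 ≈ 1.3913e+5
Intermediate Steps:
j(d) = -140 + 7*d (j(d) = -7*(20 - d) = -140 + 7*d)
V = 4024081921961/4498825985880 (V = -66/(-1847555) + 2177971/2435016 = -66*(-1/1847555) + 2177971*(1/2435016) = 66/1847555 + 2177971/2435016 = 4024081921961/4498825985880 ≈ 0.89447)
v(R) = -10 (v(R) = 4 - 1*14 = 4 - 14 = -10)
D(p, K) = 547 (D(p, K) = 890 + (-140 + 7*(-29)) = 890 + (-140 - 203) = 890 - 343 = 547)
D(-1636, -1180)/V - 1385194/v(2125) = 547/(4024081921961/4498825985880) - 1385194/(-10) = 547*(4498825985880/4024081921961) - 1385194*(-⅒) = 2460857814276360/4024081921961 + 692597/5 = 2799371355975804517/20120409609805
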